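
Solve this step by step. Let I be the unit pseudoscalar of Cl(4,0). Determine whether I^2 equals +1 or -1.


The pseudoscalar I = e1...e_n (product of all n generators) of Cl(p,q) satisfies I^2 = (-1)^(q + n(n-1)/2).
p = 4, q = 0, n = p + q = 4
n(n-1)/2 = 4 * 3 / 2 = 6
Exponent = q + n(n-1)/2 = 0 + 6 = 6
I^2 = (-1)^6 = +1


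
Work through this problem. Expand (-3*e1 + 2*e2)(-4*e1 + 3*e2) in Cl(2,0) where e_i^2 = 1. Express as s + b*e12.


Expand: (-3*e1 + 2*e2)(-4*e1 + 3*e2)
= (-3)*(-4)*e1e1 + (-3)*3*e1e2 + 2*(-4)*e2e1 + 2*3*e2e2
Using e1^2 = e2^2 = 1, e2e1 = -e1e2:
Scalar part s = (-3)*(-4) + 2*3 = 12 + 6 = 18
Bivector part b = (-3)*3 - 2*(-4) = -9 - (-8) = -1
uv = 18 - 1*e12


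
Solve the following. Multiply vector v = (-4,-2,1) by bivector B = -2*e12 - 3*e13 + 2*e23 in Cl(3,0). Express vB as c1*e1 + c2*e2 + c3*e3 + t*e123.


vB has grade-1 (vector) and grade-3 (trivector) parts: vB = (v _| B) + (v ^ B).
Vector part <vB>_1:
  e1: -v2*b12 - v3*b13 = -(-2)*(-2) - (1)*(-3) = -1
  e2: v1*b12 - v3*b23 = (-4)*(-2) - (1)*(2) = 6
  e3: v1*b13 + v2*b23 = (-4)*(-3) + (-2)*(2) = 8
Trivector part <vB>_3:
  e123: v1*b23 - v2*b13 + v3*b12 = (-4)*(2) - (-2)*(-3) + (1)*(-2) = -16
vB = -1*e1 + 6*e2 + 8*e3 - 16*e123


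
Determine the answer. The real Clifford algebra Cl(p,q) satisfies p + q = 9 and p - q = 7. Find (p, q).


We need p + q = 9 and p - q = 7.
Adding: 2p = 9 + 7 = 16, so p = 8.
Then q = 9 - 8 = 1.
(p, q) = (8, 1)


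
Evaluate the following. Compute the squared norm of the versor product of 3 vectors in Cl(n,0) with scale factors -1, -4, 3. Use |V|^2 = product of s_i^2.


Each vector v_i has |v_i|^2 = s_i^2
Squared scales: (-1)^2 = 1, (-4)^2 = 16, 3^2 = 9
|V|^2 = 1 * 16 * 9
= 144


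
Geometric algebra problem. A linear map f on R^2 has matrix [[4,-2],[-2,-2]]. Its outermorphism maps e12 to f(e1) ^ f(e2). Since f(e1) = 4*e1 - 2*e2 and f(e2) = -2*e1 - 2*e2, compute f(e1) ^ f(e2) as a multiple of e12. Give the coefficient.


The outermorphism of a linear map f sends e1^e2 to f(e1)^f(e2).
f(e1) = 4*e1 - 2*e2
f(e2) = -2*e1 - 2*e2
f(e1) ^ f(e2) = (4*e1 - 2*e2) ^ (-2*e1 - 2*e2)
= 4*(-2)*e12 + (-2)*(-2)*e21
= (-8 - 4)*e12
= -12*e12
Coefficient = -12


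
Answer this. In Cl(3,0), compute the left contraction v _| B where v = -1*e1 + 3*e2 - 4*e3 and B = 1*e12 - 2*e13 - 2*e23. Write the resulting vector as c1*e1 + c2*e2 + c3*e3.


Left contraction v _| B = <vB>_1 (grade-1 part of the geometric product vB).
Using e1_|e12 = e2, e2_|e12 = -e1, e1_|e13 = e3, e3_|e13 = -e1, e2_|e23 = e3, e3_|e23 = -e2:
e1 coeff: -v2*b12 - v3*b13 = -(3)*(1) - (-4)*(-2) = -11
e2 coeff: v1*b12 - v3*b23 = (-1)*(1) - (-4)*(-2) = -9
e3 coeff: v1*b13 + v2*b23 = (-1)*(-2) + (3)*(-2) = -4
v _| B = -11*e1 - 9*e2 - 4*e3


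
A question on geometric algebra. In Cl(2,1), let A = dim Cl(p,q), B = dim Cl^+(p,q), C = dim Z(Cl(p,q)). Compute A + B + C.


n = 2 + 1 = 3
Total dim = 2^3 = 8
Even subalgebra dim = 2^2 = 4
n is odd, so center dim = 2
Sum = 8 + 4 + 2 = 14


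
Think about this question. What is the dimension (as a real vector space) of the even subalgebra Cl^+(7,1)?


Even subalgebra dimension = 2^(n-1)
n = 7 + 1 = 8
2^(8 - 1) = 2^7 = 128
Verification: sum of C(8,k) for even k = 1 + 28 + 70 + 28 + 1 = 128
Result = 128


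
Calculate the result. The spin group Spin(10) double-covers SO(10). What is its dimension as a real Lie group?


Spin(n) double-covers SO(n); both have Lie algebra so(n) of dimension n(n-1)/2.
n = 10
n(n-1) = 10 * 9 = 90
dim Spin(10) = 90/2 = 45


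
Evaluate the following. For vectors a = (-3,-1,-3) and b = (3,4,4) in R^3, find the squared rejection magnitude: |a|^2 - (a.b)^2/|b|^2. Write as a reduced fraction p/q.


|a|^2 = (-3)^2 + (-1)^2 + (-3)^2 = 19
|b|^2 = 3^2 + 4^2 + 4^2 = 41
a . b = (-3)*3 + (-1)*4 + (-3)*4 = -25
(a.b)^2 = (-25)^2 = 625
|rej|^2 = 19 - 625/41
= (779 - 625)/41
= 154/41
In lowest terms: 154/41


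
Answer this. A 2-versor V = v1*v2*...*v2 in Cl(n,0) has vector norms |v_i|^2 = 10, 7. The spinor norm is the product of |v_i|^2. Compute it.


Spinor norm N(V) = |v1|^2 * |v2|^2 * ... * |v2|^2
= 10 * 7
Running product: 10, 70
N(V) = 70


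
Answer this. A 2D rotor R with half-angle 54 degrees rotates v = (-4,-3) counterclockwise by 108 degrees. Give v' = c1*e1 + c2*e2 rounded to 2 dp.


Rotor R = cos(54deg) - sin(54deg)*e12
Rotation angle theta = 2 * 54 = 108 degrees
v' = R*v*~R rotates v by theta.
cos(108deg) = -0.3090, sin(108deg) = 0.9511
v'_1 = -4*cos(108deg) - (-3)*sin(108deg)
= -4*(-0.3090) - (-3)*0.9511
= 4.09
v'_2 = -4*sin(108deg) + (-3)*cos(108deg)
= -4*0.9511 + (-3)*(-0.3090)
= -2.88
v' = 4.09*e1 - 2.88*e2


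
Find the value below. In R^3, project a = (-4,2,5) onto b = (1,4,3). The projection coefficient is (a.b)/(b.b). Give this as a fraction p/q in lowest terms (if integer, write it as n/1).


Projection coefficient = (a . b) / (b . b)
a . b = (-4)*1 + 2*4 + 5*3
= -4 + 8 + 15 = 19
b . b = 1^2 + 4^2 + 3^2
= 1 + 16 + 9 = 26
Coefficient = 19/26
In lowest terms: 19/26


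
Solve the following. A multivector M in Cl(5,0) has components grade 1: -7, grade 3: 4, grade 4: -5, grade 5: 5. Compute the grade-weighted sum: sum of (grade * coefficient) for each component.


Grade-weighted sum = sum of grade_k * coefficient_k
1*(-7) = -7
3*4 = 12
4*(-5) = -20
5*5 = 25
Total = -7 + 12 + (-20) + 25 = 10


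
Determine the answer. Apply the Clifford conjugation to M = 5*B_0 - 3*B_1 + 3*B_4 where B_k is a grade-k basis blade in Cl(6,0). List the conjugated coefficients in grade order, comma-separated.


Clifford conjugate sign for grade k: (-1)^(k(k+1)/2)
Grade 0: (-1)^(0*1/2) = (-1)^0 = 1, coeff 5 -> 5
Grade 1: (-1)^(1*2/2) = (-1)^1 = -1, coeff -3 -> 3
Grade 4: (-1)^(4*5/2) = (-1)^10 = 1, coeff 3 -> 3
Conjugated coefficients: 5, 3, 3


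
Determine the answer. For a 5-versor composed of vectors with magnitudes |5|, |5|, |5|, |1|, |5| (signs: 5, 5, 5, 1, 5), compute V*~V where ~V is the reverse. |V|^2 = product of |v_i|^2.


Each vector v_i has |v_i|^2 = s_i^2
Squared scales: 5^2 = 25, 5^2 = 25, 5^2 = 25, 1^2 = 1, 5^2 = 25
|V|^2 = 25 * 25 * 25 * 1 * 25
= 390625


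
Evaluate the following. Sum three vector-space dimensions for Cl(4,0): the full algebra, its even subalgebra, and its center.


n = 4 + 0 = 4
Total dim = 2^4 = 16
Even subalgebra dim = 2^3 = 8
n is even, so center dim = 1
Sum = 16 + 8 + 1 = 25


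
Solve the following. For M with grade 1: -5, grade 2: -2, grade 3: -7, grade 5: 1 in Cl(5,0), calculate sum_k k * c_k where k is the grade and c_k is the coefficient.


Grade-weighted sum = sum of grade_k * coefficient_k
1*(-5) = -5
2*(-2) = -4
3*(-7) = -21
5*1 = 5
Total = -5 + (-4) + (-21) + 5 = -25


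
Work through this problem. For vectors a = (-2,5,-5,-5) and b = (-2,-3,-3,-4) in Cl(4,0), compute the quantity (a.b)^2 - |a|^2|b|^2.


a . b = (-2)*(-2) + 5*(-3) + (-5)*(-3) + (-5)*(-4)
= 4 + (-15) + 15 + 20 = 24
|a|^2 = (-2)^2 + 5^2 + (-5)^2 + (-5)^2 = 79
|b|^2 = (-2)^2 + (-3)^2 + (-3)^2 + (-4)^2 = 38
(a.b)^2 = 24^2 = 576
|a|^2 * |b|^2 = 79 * 38 = 3002
Result = 576 - 3002 = -2426


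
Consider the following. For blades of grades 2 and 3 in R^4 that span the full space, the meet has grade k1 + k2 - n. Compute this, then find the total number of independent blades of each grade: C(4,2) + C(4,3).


Meet grade = grade(A) + grade(B) - n
= 2 + 3 - 4 = 1
C(4,2) = 6
C(4,3) = 4
dim_A + dim_B = 6 + 4 = 10


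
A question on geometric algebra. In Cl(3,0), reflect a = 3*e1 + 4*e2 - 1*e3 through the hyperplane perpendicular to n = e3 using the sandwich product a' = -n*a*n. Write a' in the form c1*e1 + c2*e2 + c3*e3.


Reflection formula: a' = -n*a*n, with n = e3 (unit vector, n^2 = 1).
For reflection through hyperplane perp to e3:
The component along e3 flips sign, others stay.
a = (3, 4, -1)
a' = (3, 4, 1)
a' = 3*e1 + 4*e2 + 1*e3


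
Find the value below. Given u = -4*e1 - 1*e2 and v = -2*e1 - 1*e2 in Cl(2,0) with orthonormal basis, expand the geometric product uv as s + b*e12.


Expand: (-4*e1 - 1*e2)(-2*e1 - 1*e2)
= (-4)*(-2)*e1e1 + (-4)*(-1)*e1e2 + (-1)*(-2)*e2e1 + (-1)*(-1)*e2e2
Using e1^2 = e2^2 = 1, e2e1 = -e1e2:
Scalar part s = (-4)*(-2) + (-1)*(-1) = 8 + 1 = 9
Bivector part b = (-4)*(-1) - (-1)*(-2) = 4 - 2 = 2
uv = 9 + 2*e12


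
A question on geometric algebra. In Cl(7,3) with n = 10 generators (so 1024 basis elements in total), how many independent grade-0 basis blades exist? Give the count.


Number of grade-k basis blades in Cl(p,q) with n = p + q is C(n, k).
n = 7 + 3 = 10
C(10, 0) = 10! / (0! * 10!)
= 3628800 / (1 * 3628800)
= 1


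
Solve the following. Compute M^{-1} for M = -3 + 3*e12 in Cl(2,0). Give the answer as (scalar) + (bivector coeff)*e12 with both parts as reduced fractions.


M = -3 + 3*e12, where e12^2 = -1.
Since M commutes with its reverse ~M = a - b*e12, M * ~M = a^2 - b^2*e12^2 = a^2 + b^2.
So M^{-1} = ~M / (a^2 + b^2) = (a - b*e12)/(a^2 + b^2).
a^2 + b^2 = 9 + 9 = 18
Scalar part = -3/18 = -1/6
Bivector coeff = -3/18 = -1/6
M^{-1} = -1/6 - 1/6*e12


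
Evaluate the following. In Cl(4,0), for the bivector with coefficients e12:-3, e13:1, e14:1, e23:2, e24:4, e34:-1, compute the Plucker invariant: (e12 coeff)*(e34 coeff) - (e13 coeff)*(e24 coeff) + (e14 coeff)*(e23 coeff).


Plucker relation: af - be + cd
a*f = (-3)*(-1) = 3
b*e = 1*4 = 4
c*d = 1*2 = 2
af - be + cd = 3 - 4 + 2
= 1


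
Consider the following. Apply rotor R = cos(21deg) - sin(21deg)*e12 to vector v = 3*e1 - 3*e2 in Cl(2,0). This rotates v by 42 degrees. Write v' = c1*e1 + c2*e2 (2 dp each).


Rotor R = cos(21deg) - sin(21deg)*e12
Rotation angle theta = 2 * 21 = 42 degrees
v' = R*v*~R rotates v by theta.
cos(42deg) = 0.7431, sin(42deg) = 0.6691
v'_1 = 3*cos(42deg) - (-3)*sin(42deg)
= 3*0.7431 - (-3)*0.6691
= 4.24
v'_2 = 3*sin(42deg) + (-3)*cos(42deg)
= 3*0.6691 + (-3)*0.7431
= -0.22
v' = 4.24*e1 - 0.22*e2


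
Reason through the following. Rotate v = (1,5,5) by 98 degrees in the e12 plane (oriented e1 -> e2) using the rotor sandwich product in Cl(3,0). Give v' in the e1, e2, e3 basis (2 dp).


Rotor R = cos(49deg) - sin(49deg)*e12
Rotation angle theta = 2 * 49 = 98 degrees in the e12 plane (e1 -> e2).
The component perpendicular to the plane (e3) is invariant: v'_3 = v3 = 5.00
cos(98deg) = -0.1392, sin(98deg) = 0.9903
v'_1 = v1*cos(theta) - v2*sin(theta) = 1*(-0.1392) - 5*0.9903 = -5.09
v'_2 = v1*sin(theta) + v2*cos(theta) = 1*0.9903 + 5*(-0.1392) = 0.29
v' = -5.09*e1 + 0.29*e2 + 5.00*e3


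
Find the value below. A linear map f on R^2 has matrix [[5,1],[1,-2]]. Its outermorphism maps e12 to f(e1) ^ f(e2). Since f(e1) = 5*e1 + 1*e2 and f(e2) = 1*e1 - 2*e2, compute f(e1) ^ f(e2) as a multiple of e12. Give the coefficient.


The outermorphism of a linear map f sends e1^e2 to f(e1)^f(e2).
f(e1) = 5*e1 + 1*e2
f(e2) = 1*e1 - 2*e2
f(e1) ^ f(e2) = (5*e1 + 1*e2) ^ (1*e1 - 2*e2)
= 5*(-2)*e12 + 1*1*e21
= (-10 - 1)*e12
= -11*e12
Coefficient = -11


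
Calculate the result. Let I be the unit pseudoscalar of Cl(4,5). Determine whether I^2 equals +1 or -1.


The pseudoscalar I = e1...e_n (product of all n generators) of Cl(p,q) satisfies I^2 = (-1)^(q + n(n-1)/2).
p = 4, q = 5, n = p + q = 9
n(n-1)/2 = 9 * 8 / 2 = 36
Exponent = q + n(n-1)/2 = 5 + 36 = 41
I^2 = (-1)^41 = -1


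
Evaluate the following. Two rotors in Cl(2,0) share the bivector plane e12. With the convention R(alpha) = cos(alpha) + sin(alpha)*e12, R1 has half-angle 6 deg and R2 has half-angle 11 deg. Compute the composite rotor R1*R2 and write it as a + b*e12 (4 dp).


Same-plane rotors commute and their half-angles add:
R1*R2 = cos(a1 + a2) + sin(a1 + a2)*e12.
a1 + a2 = 6 + 11 = 17 deg
cos(17 deg) = 0.9563
sin(17 deg) = 0.2924
R1*R2 = 0.9563 + 0.2924*e12


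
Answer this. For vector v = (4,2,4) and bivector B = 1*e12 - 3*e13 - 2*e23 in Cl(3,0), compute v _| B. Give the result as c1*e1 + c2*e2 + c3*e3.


Left contraction v _| B = <vB>_1 (grade-1 part of the geometric product vB).
Using e1_|e12 = e2, e2_|e12 = -e1, e1_|e13 = e3, e3_|e13 = -e1, e2_|e23 = e3, e3_|e23 = -e2:
e1 coeff: -v2*b12 - v3*b13 = -(2)*(1) - (4)*(-3) = 10
e2 coeff: v1*b12 - v3*b23 = (4)*(1) - (4)*(-2) = 12
e3 coeff: v1*b13 + v2*b23 = (4)*(-3) + (2)*(-2) = -16
v _| B = 10*e1 + 12*e2 - 16*e3


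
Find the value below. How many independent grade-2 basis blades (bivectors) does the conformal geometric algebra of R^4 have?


The conformal model of R^4 uses Cl(5,1) with m = 4 + 2 = 6 generators.
Number of grade-2 blades = C(m, 2) = C(6, 2)
= 6*5/2 = 15


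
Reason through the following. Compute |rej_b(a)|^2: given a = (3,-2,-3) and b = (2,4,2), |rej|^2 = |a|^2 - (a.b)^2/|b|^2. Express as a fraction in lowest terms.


|a|^2 = 3^2 + (-2)^2 + (-3)^2 = 22
|b|^2 = 2^2 + 4^2 + 2^2 = 24
a . b = 3*2 + (-2)*4 + (-3)*2 = -8
(a.b)^2 = (-8)^2 = 64
|rej|^2 = 22 - 64/24
= (528 - 64)/24
= 464/24
In lowest terms: 58/3


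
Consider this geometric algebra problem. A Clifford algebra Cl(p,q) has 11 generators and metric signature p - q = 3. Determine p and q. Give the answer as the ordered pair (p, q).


We need p + q = 11 and p - q = 3.
Adding: 2p = 11 + 3 = 14, so p = 7.
Then q = 11 - 7 = 4.
(p, q) = (7, 4)


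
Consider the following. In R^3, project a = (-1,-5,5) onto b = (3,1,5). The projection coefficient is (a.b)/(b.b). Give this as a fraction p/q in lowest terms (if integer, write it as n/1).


Projection coefficient = (a . b) / (b . b)
a . b = (-1)*3 + (-5)*1 + 5*5
= -3 + (-5) + 25 = 17
b . b = 3^2 + 1^2 + 5^2
= 9 + 1 + 25 = 35
Coefficient = 17/35
In lowest terms: 17/35


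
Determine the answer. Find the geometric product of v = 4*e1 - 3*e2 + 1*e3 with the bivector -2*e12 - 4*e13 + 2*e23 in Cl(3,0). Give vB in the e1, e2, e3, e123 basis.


vB has grade-1 (vector) and grade-3 (trivector) parts: vB = (v _| B) + (v ^ B).
Vector part <vB>_1:
  e1: -v2*b12 - v3*b13 = -(-3)*(-2) - (1)*(-4) = -2
  e2: v1*b12 - v3*b23 = (4)*(-2) - (1)*(2) = -10
  e3: v1*b13 + v2*b23 = (4)*(-4) + (-3)*(2) = -22
Trivector part <vB>_3:
  e123: v1*b23 - v2*b13 + v3*b12 = (4)*(2) - (-3)*(-4) + (1)*(-2) = -6
vB = -2*e1 - 10*e2 - 22*e3 - 6*e123


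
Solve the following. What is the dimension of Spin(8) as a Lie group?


Spin(n) double-covers SO(n); both have Lie algebra so(n) of dimension n(n-1)/2.
n = 8
n(n-1) = 8 * 7 = 56
dim Spin(8) = 56/2 = 28


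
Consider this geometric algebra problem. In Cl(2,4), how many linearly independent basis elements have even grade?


Even subalgebra dimension = 2^(n-1)
n = 2 + 4 = 6
2^(6 - 1) = 2^5 = 32
Verification: sum of C(6,k) for even k = 1 + 15 + 15 + 1 = 32
Result = 32


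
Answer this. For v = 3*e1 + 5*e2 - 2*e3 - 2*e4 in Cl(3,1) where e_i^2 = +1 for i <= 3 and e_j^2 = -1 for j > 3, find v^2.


v^2 = sum of c_i^2 * e_i^2
Positive signature terms (e_i^2 = +1): 3^2 + 5^2 + (-2)^2 = 38
Negative signature terms (e_j^2 = -1): (-2)^2 = 4
v^2 = 38 - 4 = 34


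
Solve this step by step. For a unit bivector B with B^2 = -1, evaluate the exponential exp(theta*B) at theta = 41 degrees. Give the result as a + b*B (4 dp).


For a unit bivector B with B^2 = -1, the exponential series gives
e^(theta*B) = cos(theta) + sin(theta)*B (the GA analogue of Euler's formula).
theta = 41 degrees = 0.715585 rad
cos(41 deg) = 0.7547
sin(41 deg) = 0.6561
exp(theta*B) = 0.7547 + 0.6561*B


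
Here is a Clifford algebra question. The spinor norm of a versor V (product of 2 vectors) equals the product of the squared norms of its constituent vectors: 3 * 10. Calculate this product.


Spinor norm N(V) = |v1|^2 * |v2|^2 * ... * |v2|^2
= 3 * 10
Running product: 3, 30
N(V) = 30


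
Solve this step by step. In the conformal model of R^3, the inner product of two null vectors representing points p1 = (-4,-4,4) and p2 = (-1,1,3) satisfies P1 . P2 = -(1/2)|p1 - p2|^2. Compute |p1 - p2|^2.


p1 - p2 = (-3, -5, 1)
|p1 - p2|^2 = (-3)^2 + (-5)^2 + 1^2
= 9 + 25 + 1
= 35


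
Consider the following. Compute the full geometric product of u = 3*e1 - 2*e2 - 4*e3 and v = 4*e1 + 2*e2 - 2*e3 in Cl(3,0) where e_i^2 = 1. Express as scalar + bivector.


In Cl(3,0): e_i^2 = 1, e_ie_j = -e_je_i for i != j.
Scalar part = u . v = 3*4 + (-2)*2 + (-4)*(-2)
= 12 + (-4) + 8 = 16
e12 coeff = 3*2 - (-2)*4 = 6 - (-8) = 14
e13 coeff = 3*(-2) - (-4)*4 = -6 - (-16) = 10
e23 coeff = (-2)*(-2) - (-4)*2 = 4 - (-8) = 12
uv = 16 + 14*e12 + 10*e13 + 12*e23


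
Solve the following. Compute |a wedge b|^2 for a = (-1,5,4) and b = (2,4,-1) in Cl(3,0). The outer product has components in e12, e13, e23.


a wedge b = (a1*b2 - a2*b1)*e12 + (a1*b3 - a3*b1)*e13 + (a2*b3 - a3*b2)*e23
e12 coeff: (-1)*4 - 5*2 = -4 - 10 = -14
e13 coeff: (-1)*(-1) - 4*2 = 1 - 8 = -7
e23 coeff: 5*(-1) - 4*4 = -5 - 16 = -21
|a wedge b|^2 = (-14)^2 + (-7)^2 + (-21)^2
= 196 + 49 + 441
= 686


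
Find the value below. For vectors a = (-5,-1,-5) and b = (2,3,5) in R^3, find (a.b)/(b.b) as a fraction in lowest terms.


Projection coefficient = (a . b) / (b . b)
a . b = (-5)*2 + (-1)*3 + (-5)*5
= -10 + (-3) + (-25) = -38
b . b = 2^2 + 3^2 + 5^2
= 4 + 9 + 25 = 38
Coefficient = -38/38
In lowest terms: -1/1


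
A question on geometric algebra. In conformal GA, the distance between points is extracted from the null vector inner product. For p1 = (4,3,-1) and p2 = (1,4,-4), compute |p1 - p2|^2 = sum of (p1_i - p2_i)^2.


p1 - p2 = (3, -1, 3)
|p1 - p2|^2 = 3^2 + (-1)^2 + 3^2
= 9 + 1 + 9
= 19


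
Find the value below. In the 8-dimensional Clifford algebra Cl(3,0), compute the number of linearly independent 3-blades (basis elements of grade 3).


Number of grade-k basis blades in Cl(p,q) with n = p + q is C(n, k).
n = 3 + 0 = 3
C(3, 3) = 3! / (3! * 0!)
= 6 / (6 * 1)
= 1


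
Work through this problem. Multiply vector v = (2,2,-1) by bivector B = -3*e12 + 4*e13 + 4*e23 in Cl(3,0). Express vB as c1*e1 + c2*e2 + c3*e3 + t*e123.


vB has grade-1 (vector) and grade-3 (trivector) parts: vB = (v _| B) + (v ^ B).
Vector part <vB>_1:
  e1: -v2*b12 - v3*b13 = -(2)*(-3) - (-1)*(4) = 10
  e2: v1*b12 - v3*b23 = (2)*(-3) - (-1)*(4) = -2
  e3: v1*b13 + v2*b23 = (2)*(4) + (2)*(4) = 16
Trivector part <vB>_3:
  e123: v1*b23 - v2*b13 + v3*b12 = (2)*(4) - (2)*(4) + (-1)*(-3) = 3
vB = 10*e1 - 2*e2 + 16*e3 + 3*e123


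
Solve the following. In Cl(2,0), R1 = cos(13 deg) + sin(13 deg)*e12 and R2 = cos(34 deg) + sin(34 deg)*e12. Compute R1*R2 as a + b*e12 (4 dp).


Same-plane rotors commute and their half-angles add:
R1*R2 = cos(a1 + a2) + sin(a1 + a2)*e12.
a1 + a2 = 13 + 34 = 47 deg
cos(47 deg) = 0.6820
sin(47 deg) = 0.7314
R1*R2 = 0.6820 + 0.7314*e12


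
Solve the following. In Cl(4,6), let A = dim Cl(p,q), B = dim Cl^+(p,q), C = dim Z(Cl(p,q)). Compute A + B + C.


n = 4 + 6 = 10
Total dim = 2^10 = 1024
Even subalgebra dim = 2^9 = 512
n is even, so center dim = 1
Sum = 1024 + 512 + 1 = 1537


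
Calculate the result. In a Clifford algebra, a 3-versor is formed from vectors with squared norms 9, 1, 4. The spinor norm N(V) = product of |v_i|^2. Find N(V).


Spinor norm N(V) = |v1|^2 * |v2|^2 * ... * |v3|^2
= 9 * 1 * 4
Running product: 9, 9, 36
N(V) = 36


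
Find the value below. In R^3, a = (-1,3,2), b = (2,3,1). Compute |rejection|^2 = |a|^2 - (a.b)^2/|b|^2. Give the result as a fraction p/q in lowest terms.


|a|^2 = (-1)^2 + 3^2 + 2^2 = 14
|b|^2 = 2^2 + 3^2 + 1^2 = 14
a . b = (-1)*2 + 3*3 + 2*1 = 9
(a.b)^2 = 9^2 = 81
|rej|^2 = 14 - 81/14
= (196 - 81)/14
= 115/14
In lowest terms: 115/14


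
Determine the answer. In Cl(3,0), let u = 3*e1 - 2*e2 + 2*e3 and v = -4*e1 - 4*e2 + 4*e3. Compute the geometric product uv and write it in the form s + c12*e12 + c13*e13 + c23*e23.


In Cl(3,0): e_i^2 = 1, e_ie_j = -e_je_i for i != j.
Scalar part = u . v = 3*(-4) + (-2)*(-4) + 2*4
= -12 + 8 + 8 = 4
e12 coeff = 3*(-4) - (-2)*(-4) = -12 - 8 = -20
e13 coeff = 3*4 - 2*(-4) = 12 - (-8) = 20
e23 coeff = (-2)*4 - 2*(-4) = -8 - (-8) = 0
uv = 4 - 20*e12 + 20*e13 + 0*e23


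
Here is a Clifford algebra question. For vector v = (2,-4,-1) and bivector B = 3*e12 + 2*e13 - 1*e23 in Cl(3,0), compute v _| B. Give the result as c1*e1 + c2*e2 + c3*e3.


Left contraction v _| B = <vB>_1 (grade-1 part of the geometric product vB).
Using e1_|e12 = e2, e2_|e12 = -e1, e1_|e13 = e3, e3_|e13 = -e1, e2_|e23 = e3, e3_|e23 = -e2:
e1 coeff: -v2*b12 - v3*b13 = -(-4)*(3) - (-1)*(2) = 14
e2 coeff: v1*b12 - v3*b23 = (2)*(3) - (-1)*(-1) = 5
e3 coeff: v1*b13 + v2*b23 = (2)*(2) + (-4)*(-1) = 8
v _| B = 14*e1 + 5*e2 + 8*e3


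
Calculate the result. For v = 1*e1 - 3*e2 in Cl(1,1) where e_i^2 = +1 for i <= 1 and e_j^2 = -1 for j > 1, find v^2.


v^2 = sum of c_i^2 * e_i^2
Positive signature terms (e_i^2 = +1): 1^2 = 1
Negative signature terms (e_j^2 = -1): (-3)^2 = 9
v^2 = 1 - 9 = -8


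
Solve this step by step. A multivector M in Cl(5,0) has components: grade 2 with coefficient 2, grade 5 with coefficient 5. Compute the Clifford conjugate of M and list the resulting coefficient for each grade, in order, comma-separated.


Clifford conjugate sign for grade k: (-1)^(k(k+1)/2)
Grade 2: (-1)^(2*3/2) = (-1)^3 = -1, coeff 2 -> -2
Grade 5: (-1)^(5*6/2) = (-1)^15 = -1, coeff 5 -> -5
Conjugated coefficients: -2, -5


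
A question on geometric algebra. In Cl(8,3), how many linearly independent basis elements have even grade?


Even subalgebra dimension = 2^(n-1)
n = 8 + 3 = 11
2^(11 - 1) = 2^10 = 1024
Verification: sum of C(11,k) for even k = 1 + 55 + 330 + 462 + 165 + 11 = 1024
Result = 1024


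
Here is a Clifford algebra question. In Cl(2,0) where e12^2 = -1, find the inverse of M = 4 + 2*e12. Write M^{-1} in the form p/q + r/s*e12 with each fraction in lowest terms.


M = 4 + 2*e12, where e12^2 = -1.
Since M commutes with its reverse ~M = a - b*e12, M * ~M = a^2 - b^2*e12^2 = a^2 + b^2.
So M^{-1} = ~M / (a^2 + b^2) = (a - b*e12)/(a^2 + b^2).
a^2 + b^2 = 16 + 4 = 20
Scalar part = 4/20 = 1/5
Bivector coeff = -2/20 = -1/10
M^{-1} = 1/5 - 1/10*e12


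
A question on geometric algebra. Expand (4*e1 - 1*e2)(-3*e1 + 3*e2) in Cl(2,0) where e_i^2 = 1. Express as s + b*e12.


Expand: (4*e1 - 1*e2)(-3*e1 + 3*e2)
= 4*(-3)*e1e1 + 4*3*e1e2 + (-1)*(-3)*e2e1 + (-1)*3*e2e2
Using e1^2 = e2^2 = 1, e2e1 = -e1e2:
Scalar part s = 4*(-3) + (-1)*3 = -12 + (-3) = -15
Bivector part b = 4*3 - (-1)*(-3) = 12 - 3 = 9
uv = -15 + 9*e12


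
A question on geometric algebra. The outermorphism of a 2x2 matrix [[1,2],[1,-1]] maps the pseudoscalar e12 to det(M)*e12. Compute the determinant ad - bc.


The outermorphism of a linear map f sends e1^e2 to f(e1)^f(e2).
f(e1) = 1*e1 + 1*e2
f(e2) = 2*e1 - 1*e2
f(e1) ^ f(e2) = (1*e1 + 1*e2) ^ (2*e1 - 1*e2)
= 1*(-1)*e12 + 1*2*e21
= (-1 - 2)*e12
= -3*e12
Coefficient = -3


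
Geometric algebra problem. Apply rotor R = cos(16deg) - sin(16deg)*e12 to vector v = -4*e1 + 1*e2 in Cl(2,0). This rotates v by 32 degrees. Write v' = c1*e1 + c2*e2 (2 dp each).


Rotor R = cos(16deg) - sin(16deg)*e12
Rotation angle theta = 2 * 16 = 32 degrees
v' = R*v*~R rotates v by theta.
cos(32deg) = 0.8480, sin(32deg) = 0.5299
v'_1 = -4*cos(32deg) - 1*sin(32deg)
= -4*0.8480 - 1*0.5299
= -3.92
v'_2 = -4*sin(32deg) + 1*cos(32deg)
= -4*0.5299 + 1*0.8480
= -1.27
v' = -3.92*e1 - 1.27*e2


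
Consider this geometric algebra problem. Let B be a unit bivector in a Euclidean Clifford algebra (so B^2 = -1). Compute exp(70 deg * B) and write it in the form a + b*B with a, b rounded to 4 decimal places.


For a unit bivector B with B^2 = -1, the exponential series gives
e^(theta*B) = cos(theta) + sin(theta)*B (the GA analogue of Euler's formula).
theta = 70 degrees = 1.22173 rad
cos(70 deg) = 0.3420
sin(70 deg) = 0.9397
exp(theta*B) = 0.3420 + 0.9397*B


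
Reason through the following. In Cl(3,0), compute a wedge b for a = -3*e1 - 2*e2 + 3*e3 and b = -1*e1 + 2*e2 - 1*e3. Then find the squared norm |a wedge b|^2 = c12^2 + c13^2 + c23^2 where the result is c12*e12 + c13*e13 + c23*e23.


a wedge b = (a1*b2 - a2*b1)*e12 + (a1*b3 - a3*b1)*e13 + (a2*b3 - a3*b2)*e23
e12 coeff: (-3)*2 - (-2)*(-1) = -6 - 2 = -8
e13 coeff: (-3)*(-1) - 3*(-1) = 3 - (-3) = 6
e23 coeff: (-2)*(-1) - 3*2 = 2 - 6 = -4
|a wedge b|^2 = (-8)^2 + 6^2 + (-4)^2
= 64 + 36 + 16
= 116


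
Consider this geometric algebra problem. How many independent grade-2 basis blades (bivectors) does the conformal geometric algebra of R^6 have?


The conformal model of R^6 uses Cl(7,1) with m = 6 + 2 = 8 generators.
Number of grade-2 blades = C(m, 2) = C(8, 2)
= 8*7/2 = 28


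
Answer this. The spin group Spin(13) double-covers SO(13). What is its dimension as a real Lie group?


Spin(n) double-covers SO(n); both have Lie algebra so(n) of dimension n(n-1)/2.
n = 13
n(n-1) = 13 * 12 = 156
dim Spin(13) = 156/2 = 78


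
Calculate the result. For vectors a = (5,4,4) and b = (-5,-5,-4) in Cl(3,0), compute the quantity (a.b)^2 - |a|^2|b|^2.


a . b = 5*(-5) + 4*(-5) + 4*(-4)
= -25 + (-20) + (-16) = -61
|a|^2 = 5^2 + 4^2 + 4^2 = 57
|b|^2 = (-5)^2 + (-5)^2 + (-4)^2 = 66
(a.b)^2 = (-61)^2 = 3721
|a|^2 * |b|^2 = 57 * 66 = 3762
Result = 3721 - 3762 = -41


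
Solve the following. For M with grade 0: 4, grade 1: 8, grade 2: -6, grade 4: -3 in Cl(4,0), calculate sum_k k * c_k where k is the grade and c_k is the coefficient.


Grade-weighted sum = sum of grade_k * coefficient_k
0*4 = 0
1*8 = 8
2*(-6) = -12
4*(-3) = -12
Total = 0 + 8 + (-12) + (-12) = -16


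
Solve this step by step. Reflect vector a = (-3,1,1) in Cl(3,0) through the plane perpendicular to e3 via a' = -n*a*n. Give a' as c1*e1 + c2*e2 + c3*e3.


Reflection formula: a' = -n*a*n, with n = e3 (unit vector, n^2 = 1).
For reflection through hyperplane perp to e3:
The component along e3 flips sign, others stay.
a = (-3, 1, 1)
a' = (-3, 1, -1)
a' = -3*e1 + 1*e2 - 1*e3


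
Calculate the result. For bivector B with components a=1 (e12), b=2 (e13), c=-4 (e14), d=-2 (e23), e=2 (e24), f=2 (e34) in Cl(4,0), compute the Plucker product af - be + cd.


Plucker relation: af - be + cd
a*f = 1*2 = 2
b*e = 2*2 = 4
c*d = (-4)*(-2) = 8
af - be + cd = 2 - 4 + 8
= 6


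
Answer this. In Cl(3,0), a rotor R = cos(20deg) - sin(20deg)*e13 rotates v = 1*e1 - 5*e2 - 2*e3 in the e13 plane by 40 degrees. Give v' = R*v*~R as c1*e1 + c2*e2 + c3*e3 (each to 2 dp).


Rotor R = cos(20deg) - sin(20deg)*e13
Rotation angle theta = 2 * 20 = 40 degrees in the e13 plane (e1 -> e3).
The component perpendicular to the plane (e2) is invariant: v'_2 = v2 = -5.00
cos(40deg) = 0.7660, sin(40deg) = 0.6428
v'_1 = v1*cos(theta) - v3*sin(theta) = 1*0.7660 - (-2)*0.6428 = 2.05
v'_3 = v1*sin(theta) + v3*cos(theta) = 1*0.6428 + (-2)*0.7660 = -0.89
v' = 2.05*e1 - 5.00*e2 - 0.89*e3


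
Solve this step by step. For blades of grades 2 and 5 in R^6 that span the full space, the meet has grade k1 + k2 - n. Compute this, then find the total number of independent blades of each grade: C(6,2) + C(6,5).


Meet grade = grade(A) + grade(B) - n
= 2 + 5 - 6 = 1
C(6,2) = 15
C(6,5) = 6
dim_A + dim_B = 15 + 6 = 21


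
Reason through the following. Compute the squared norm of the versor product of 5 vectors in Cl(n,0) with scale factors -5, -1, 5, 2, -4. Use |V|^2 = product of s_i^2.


Each vector v_i has |v_i|^2 = s_i^2
Squared scales: (-5)^2 = 25, (-1)^2 = 1, 5^2 = 25, 2^2 = 4, (-4)^2 = 16
|V|^2 = 25 * 1 * 25 * 4 * 16
= 40000


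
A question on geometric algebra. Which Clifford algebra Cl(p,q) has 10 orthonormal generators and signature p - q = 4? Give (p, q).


We need p + q = 10 and p - q = 4.
Adding: 2p = 10 + 4 = 14, so p = 7.
Then q = 10 - 7 = 3.
(p, q) = (7, 3)


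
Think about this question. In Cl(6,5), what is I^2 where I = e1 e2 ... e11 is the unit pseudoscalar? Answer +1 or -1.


The pseudoscalar I = e1...e_n (product of all n generators) of Cl(p,q) satisfies I^2 = (-1)^(q + n(n-1)/2).
p = 6, q = 5, n = p + q = 11
n(n-1)/2 = 11 * 10 / 2 = 55
Exponent = q + n(n-1)/2 = 5 + 55 = 60
I^2 = (-1)^60 = +1


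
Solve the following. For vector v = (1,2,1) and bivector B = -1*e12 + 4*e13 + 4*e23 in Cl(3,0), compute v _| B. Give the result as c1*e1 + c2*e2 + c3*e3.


Left contraction v _| B = <vB>_1 (grade-1 part of the geometric product vB).
Using e1_|e12 = e2, e2_|e12 = -e1, e1_|e13 = e3, e3_|e13 = -e1, e2_|e23 = e3, e3_|e23 = -e2:
e1 coeff: -v2*b12 - v3*b13 = -(2)*(-1) - (1)*(4) = -2
e2 coeff: v1*b12 - v3*b23 = (1)*(-1) - (1)*(4) = -5
e3 coeff: v1*b13 + v2*b23 = (1)*(4) + (2)*(4) = 12
v _| B = -2*e1 - 5*e2 + 12*e3


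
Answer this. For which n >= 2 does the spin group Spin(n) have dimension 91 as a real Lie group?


dim Spin(n) = dim so(n) = n(n-1)/2.
Solve n(n-1)/2 = 91, i.e. n^2 - n - 182 = 0.
Discriminant = 1 + 8*91 = 729
n = (1 + sqrt(729))/2 = (1 + 27)/2 = 14


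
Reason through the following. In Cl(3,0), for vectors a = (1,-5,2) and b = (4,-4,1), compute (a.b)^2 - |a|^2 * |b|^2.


a . b = 1*4 + (-5)*(-4) + 2*1
= 4 + 20 + 2 = 26
|a|^2 = 1^2 + (-5)^2 + 2^2 = 30
|b|^2 = 4^2 + (-4)^2 + 1^2 = 33
(a.b)^2 = 26^2 = 676
|a|^2 * |b|^2 = 30 * 33 = 990
Result = 676 - 990 = -314


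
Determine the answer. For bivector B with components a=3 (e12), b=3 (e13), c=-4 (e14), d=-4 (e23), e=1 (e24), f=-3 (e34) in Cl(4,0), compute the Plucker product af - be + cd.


Plucker relation: af - be + cd
a*f = 3*(-3) = -9
b*e = 3*1 = 3
c*d = (-4)*(-4) = 16
af - be + cd = -9 - 3 + 16
= 4


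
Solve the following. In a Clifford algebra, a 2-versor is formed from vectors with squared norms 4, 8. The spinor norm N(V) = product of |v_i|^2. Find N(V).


Spinor norm N(V) = |v1|^2 * |v2|^2 * ... * |v2|^2
= 4 * 8
Running product: 4, 32
N(V) = 32


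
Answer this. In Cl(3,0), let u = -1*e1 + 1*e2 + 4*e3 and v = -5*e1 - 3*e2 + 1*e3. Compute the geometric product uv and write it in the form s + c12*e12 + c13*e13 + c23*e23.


In Cl(3,0): e_i^2 = 1, e_ie_j = -e_je_i for i != j.
Scalar part = u . v = (-1)*(-5) + 1*(-3) + 4*1
= 5 + (-3) + 4 = 6
e12 coeff = (-1)*(-3) - 1*(-5) = 3 - (-5) = 8
e13 coeff = (-1)*1 - 4*(-5) = -1 - (-20) = 19
e23 coeff = 1*1 - 4*(-3) = 1 - (-12) = 13
uv = 6 + 8*e12 + 19*e13 + 13*e23


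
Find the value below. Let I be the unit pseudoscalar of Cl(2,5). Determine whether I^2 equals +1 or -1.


The pseudoscalar I = e1...e_n (product of all n generators) of Cl(p,q) satisfies I^2 = (-1)^(q + n(n-1)/2).
p = 2, q = 5, n = p + q = 7
n(n-1)/2 = 7 * 6 / 2 = 21
Exponent = q + n(n-1)/2 = 5 + 21 = 26
I^2 = (-1)^26 = +1


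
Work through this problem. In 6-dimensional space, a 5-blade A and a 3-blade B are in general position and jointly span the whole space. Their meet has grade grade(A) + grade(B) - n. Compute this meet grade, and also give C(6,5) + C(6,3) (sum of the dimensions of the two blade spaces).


Meet grade = grade(A) + grade(B) - n
= 5 + 3 - 6 = 2
C(6,5) = 6
C(6,3) = 20
dim_A + dim_B = 6 + 20 = 26


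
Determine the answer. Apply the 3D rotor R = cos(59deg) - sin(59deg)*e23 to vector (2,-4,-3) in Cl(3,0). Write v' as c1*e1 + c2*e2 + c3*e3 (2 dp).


Rotor R = cos(59deg) - sin(59deg)*e23
Rotation angle theta = 2 * 59 = 118 degrees in the e23 plane (e2 -> e3).
The component perpendicular to the plane (e1) is invariant: v'_1 = v1 = 2.00
cos(118deg) = -0.4695, sin(118deg) = 0.8829
v'_2 = v2*cos(theta) - v3*sin(theta) = -4*(-0.4695) - (-3)*0.8829 = 4.53
v'_3 = v2*sin(theta) + v3*cos(theta) = -4*0.8829 + (-3)*(-0.4695) = -2.12
v' = 2.00*e1 + 4.53*e2 - 2.12*e3


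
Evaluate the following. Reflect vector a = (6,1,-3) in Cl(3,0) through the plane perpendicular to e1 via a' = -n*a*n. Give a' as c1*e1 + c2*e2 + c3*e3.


Reflection formula: a' = -n*a*n, with n = e1 (unit vector, n^2 = 1).
For reflection through hyperplane perp to e1:
The component along e1 flips sign, others stay.
a = (6, 1, -3)
a' = (-6, 1, -3)
a' = -6*e1 + 1*e2 - 3*e3


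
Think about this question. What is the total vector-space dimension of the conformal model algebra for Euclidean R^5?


The conformal model of R^5 uses Cl(6,1): the 5 Euclidean generators plus two extra orthogonal generators e+ (e+^2 = +1) and e- (e-^2 = -1), from which the null vectors e0, einf are built.
Number of generators m = 5 + 2 = 7.
dim Cl(p,q) = 2^m = 2^7 = 128


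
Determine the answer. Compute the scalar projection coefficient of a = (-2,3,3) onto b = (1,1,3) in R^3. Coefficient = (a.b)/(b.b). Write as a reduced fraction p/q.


Projection coefficient = (a . b) / (b . b)
a . b = (-2)*1 + 3*1 + 3*3
= -2 + 3 + 9 = 10
b . b = 1^2 + 1^2 + 3^2
= 1 + 1 + 9 = 11
Coefficient = 10/11
In lowest terms: 10/11


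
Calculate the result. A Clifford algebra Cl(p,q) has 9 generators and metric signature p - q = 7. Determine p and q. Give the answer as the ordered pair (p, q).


We need p + q = 9 and p - q = 7.
Adding: 2p = 9 + 7 = 16, so p = 8.
Then q = 9 - 8 = 1.
(p, q) = (8, 1)


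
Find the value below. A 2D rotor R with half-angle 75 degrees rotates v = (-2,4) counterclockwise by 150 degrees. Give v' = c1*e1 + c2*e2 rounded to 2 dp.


Rotor R = cos(75deg) - sin(75deg)*e12
Rotation angle theta = 2 * 75 = 150 degrees
v' = R*v*~R rotates v by theta.
cos(150deg) = -0.8660, sin(150deg) = 0.5000
v'_1 = -2*cos(150deg) - 4*sin(150deg)
= -2*(-0.8660) - 4*0.5000
= -0.27
v'_2 = -2*sin(150deg) + 4*cos(150deg)
= -2*0.5000 + 4*(-0.8660)
= -4.46
v' = -0.27*e1 - 4.46*e2


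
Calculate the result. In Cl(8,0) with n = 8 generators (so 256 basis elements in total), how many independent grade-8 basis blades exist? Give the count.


Number of grade-k basis blades in Cl(p,q) with n = p + q is C(n, k).
n = 8 + 0 = 8
C(8, 8) = 8! / (8! * 0!)
= 40320 / (40320 * 1)
= 1


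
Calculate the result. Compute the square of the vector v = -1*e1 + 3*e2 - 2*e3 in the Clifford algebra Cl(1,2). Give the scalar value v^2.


v^2 = sum of c_i^2 * e_i^2
Positive signature terms (e_i^2 = +1): (-1)^2 = 1
Negative signature terms (e_j^2 = -1): 3^2 + (-2)^2 = 13
v^2 = 1 - 13 = -12


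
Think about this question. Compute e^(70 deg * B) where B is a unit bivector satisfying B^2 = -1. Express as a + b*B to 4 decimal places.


For a unit bivector B with B^2 = -1, the exponential series gives
e^(theta*B) = cos(theta) + sin(theta)*B (the GA analogue of Euler's formula).
theta = 70 degrees = 1.22173 rad
cos(70 deg) = 0.3420
sin(70 deg) = 0.9397
exp(theta*B) = 0.3420 + 0.9397*B


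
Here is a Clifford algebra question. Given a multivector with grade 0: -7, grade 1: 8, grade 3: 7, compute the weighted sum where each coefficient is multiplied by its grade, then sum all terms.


Grade-weighted sum = sum of grade_k * coefficient_k
0*(-7) = 0
1*8 = 8
3*7 = 21
Total = 0 + 8 + 21 = 29


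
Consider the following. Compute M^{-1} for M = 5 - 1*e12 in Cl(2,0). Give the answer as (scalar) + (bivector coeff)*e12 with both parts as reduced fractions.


M = 5 - 1*e12, where e12^2 = -1.
Since M commutes with its reverse ~M = a - b*e12, M * ~M = a^2 - b^2*e12^2 = a^2 + b^2.
So M^{-1} = ~M / (a^2 + b^2) = (a - b*e12)/(a^2 + b^2).
a^2 + b^2 = 25 + 1 = 26
Scalar part = 5/26 = 5/26
Bivector coeff = 1/26 = 1/26
M^{-1} = 5/26 + 1/26*e12


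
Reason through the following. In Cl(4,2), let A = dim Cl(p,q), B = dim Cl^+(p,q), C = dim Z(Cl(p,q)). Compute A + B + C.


n = 4 + 2 = 6
Total dim = 2^6 = 64
Even subalgebra dim = 2^5 = 32
n is even, so center dim = 1
Sum = 64 + 32 + 1 = 97


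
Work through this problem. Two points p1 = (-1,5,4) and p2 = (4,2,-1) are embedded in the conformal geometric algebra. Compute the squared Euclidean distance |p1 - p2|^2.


p1 - p2 = (-5, 3, 5)
|p1 - p2|^2 = (-5)^2 + 3^2 + 5^2
= 25 + 9 + 25
= 59


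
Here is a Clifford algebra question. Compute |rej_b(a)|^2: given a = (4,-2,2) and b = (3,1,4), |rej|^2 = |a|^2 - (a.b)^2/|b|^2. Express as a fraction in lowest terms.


|a|^2 = 4^2 + (-2)^2 + 2^2 = 24
|b|^2 = 3^2 + 1^2 + 4^2 = 26
a . b = 4*3 + (-2)*1 + 2*4 = 18
(a.b)^2 = 18^2 = 324
|rej|^2 = 24 - 324/26
= (624 - 324)/26
= 300/26
In lowest terms: 150/13


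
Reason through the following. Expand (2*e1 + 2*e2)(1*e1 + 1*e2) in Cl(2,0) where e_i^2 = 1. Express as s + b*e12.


Expand: (2*e1 + 2*e2)(1*e1 + 1*e2)
= 2*1*e1e1 + 2*1*e1e2 + 2*1*e2e1 + 2*1*e2e2
Using e1^2 = e2^2 = 1, e2e1 = -e1e2:
Scalar part s = 2*1 + 2*1 = 2 + 2 = 4
Bivector part b = 2*1 - 2*1 = 2 - 2 = 0
uv = 4 + 0*e12


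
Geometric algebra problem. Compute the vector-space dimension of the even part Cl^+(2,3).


Even subalgebra dimension = 2^(n-1)
n = 2 + 3 = 5
2^(5 - 1) = 2^4 = 16
Verification: sum of C(5,k) for even k = 1 + 10 + 5 = 16
Result = 16


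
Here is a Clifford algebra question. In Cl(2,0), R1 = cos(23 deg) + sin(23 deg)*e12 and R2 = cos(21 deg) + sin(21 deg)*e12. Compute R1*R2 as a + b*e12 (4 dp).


Same-plane rotors commute and their half-angles add:
R1*R2 = cos(a1 + a2) + sin(a1 + a2)*e12.
a1 + a2 = 23 + 21 = 44 deg
cos(44 deg) = 0.7193
sin(44 deg) = 0.6947
R1*R2 = 0.7193 + 0.6947*e12


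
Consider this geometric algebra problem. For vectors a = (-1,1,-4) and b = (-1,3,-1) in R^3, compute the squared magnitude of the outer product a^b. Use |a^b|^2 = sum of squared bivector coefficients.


a wedge b = (a1*b2 - a2*b1)*e12 + (a1*b3 - a3*b1)*e13 + (a2*b3 - a3*b2)*e23
e12 coeff: (-1)*3 - 1*(-1) = -3 - (-1) = -2
e13 coeff: (-1)*(-1) - (-4)*(-1) = 1 - 4 = -3
e23 coeff: 1*(-1) - (-4)*3 = -1 - (-12) = 11
|a wedge b|^2 = (-2)^2 + (-3)^2 + 11^2
= 4 + 9 + 121
= 134


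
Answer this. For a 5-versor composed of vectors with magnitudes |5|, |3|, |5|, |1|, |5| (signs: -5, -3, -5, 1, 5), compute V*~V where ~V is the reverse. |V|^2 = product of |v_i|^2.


Each vector v_i has |v_i|^2 = s_i^2
Squared scales: (-5)^2 = 25, (-3)^2 = 9, (-5)^2 = 25, 1^2 = 1, 5^2 = 25
|V|^2 = 25 * 9 * 25 * 1 * 25
= 140625


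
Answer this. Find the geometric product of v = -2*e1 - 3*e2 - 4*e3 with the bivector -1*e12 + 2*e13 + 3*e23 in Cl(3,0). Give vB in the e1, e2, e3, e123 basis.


vB has grade-1 (vector) and grade-3 (trivector) parts: vB = (v _| B) + (v ^ B).
Vector part <vB>_1:
  e1: -v2*b12 - v3*b13 = -(-3)*(-1) - (-4)*(2) = 5
  e2: v1*b12 - v3*b23 = (-2)*(-1) - (-4)*(3) = 14
  e3: v1*b13 + v2*b23 = (-2)*(2) + (-3)*(3) = -13
Trivector part <vB>_3:
  e123: v1*b23 - v2*b13 + v3*b12 = (-2)*(3) - (-3)*(2) + (-4)*(-1) = 4
vB = 5*e1 + 14*e2 - 13*e3 + 4*e123


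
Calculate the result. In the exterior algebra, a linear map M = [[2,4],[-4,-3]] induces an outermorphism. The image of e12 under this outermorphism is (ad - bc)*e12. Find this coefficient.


The outermorphism of a linear map f sends e1^e2 to f(e1)^f(e2).
f(e1) = 2*e1 - 4*e2
f(e2) = 4*e1 - 3*e2
f(e1) ^ f(e2) = (2*e1 - 4*e2) ^ (4*e1 - 3*e2)
= 2*(-3)*e12 + (-4)*4*e21
= (-6 - (-16))*e12
= 10*e12
Coefficient = 10


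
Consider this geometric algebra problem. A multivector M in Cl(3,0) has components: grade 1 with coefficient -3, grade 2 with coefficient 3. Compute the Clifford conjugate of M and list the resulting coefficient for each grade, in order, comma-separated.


Clifford conjugate sign for grade k: (-1)^(k(k+1)/2)
Grade 1: (-1)^(1*2/2) = (-1)^1 = -1, coeff -3 -> 3
Grade 2: (-1)^(2*3/2) = (-1)^3 = -1, coeff 3 -> -3
Conjugated coefficients: 3, -3


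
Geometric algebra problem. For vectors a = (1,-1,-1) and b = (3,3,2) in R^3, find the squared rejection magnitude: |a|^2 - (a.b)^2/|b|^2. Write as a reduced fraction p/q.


|a|^2 = 1^2 + (-1)^2 + (-1)^2 = 3
|b|^2 = 3^2 + 3^2 + 2^2 = 22
a . b = 1*3 + (-1)*3 + (-1)*2 = -2
(a.b)^2 = (-2)^2 = 4
|rej|^2 = 3 - 4/22
= (66 - 4)/22
= 62/22
In lowest terms: 31/11


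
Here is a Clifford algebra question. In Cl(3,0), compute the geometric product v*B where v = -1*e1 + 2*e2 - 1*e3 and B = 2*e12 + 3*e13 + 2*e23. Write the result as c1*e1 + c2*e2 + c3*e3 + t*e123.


vB has grade-1 (vector) and grade-3 (trivector) parts: vB = (v _| B) + (v ^ B).
Vector part <vB>_1:
  e1: -v2*b12 - v3*b13 = -(2)*(2) - (-1)*(3) = -1
  e2: v1*b12 - v3*b23 = (-1)*(2) - (-1)*(2) = 0
  e3: v1*b13 + v2*b23 = (-1)*(3) + (2)*(2) = 1
Trivector part <vB>_3:
  e123: v1*b23 - v2*b13 + v3*b12 = (-1)*(2) - (2)*(3) + (-1)*(2) = -10
vB = -1*e1 + 0*e2 + 1*e3 - 10*e123


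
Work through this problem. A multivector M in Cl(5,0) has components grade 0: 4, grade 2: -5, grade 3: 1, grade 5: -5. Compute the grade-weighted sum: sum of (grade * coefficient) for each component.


Grade-weighted sum = sum of grade_k * coefficient_k
0*4 = 0
2*(-5) = -10
3*1 = 3
5*(-5) = -25
Total = 0 + (-10) + 3 + (-25) = -32
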